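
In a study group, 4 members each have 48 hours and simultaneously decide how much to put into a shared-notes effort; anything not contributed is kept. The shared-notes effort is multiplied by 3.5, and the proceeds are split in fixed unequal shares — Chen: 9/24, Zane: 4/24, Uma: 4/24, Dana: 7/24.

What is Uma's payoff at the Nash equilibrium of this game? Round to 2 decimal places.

104.00 hours

Each unit j contributes comes back to j as 3.5 × (j's share), so j prefers to contribute only if that share exceeds 1/3.5 = 0.2857; otherwise keeping the unit dominates.
The shares above 0.2857 belong to Chen and Dana, contributing 48 each; the remaining 2 contribute 0. Total contributed: 96.
Uma keeps 48 and receives 3.5 × 96 × 4/24 = 56.00 from the shared-notes effort, for a payoff of 104.00.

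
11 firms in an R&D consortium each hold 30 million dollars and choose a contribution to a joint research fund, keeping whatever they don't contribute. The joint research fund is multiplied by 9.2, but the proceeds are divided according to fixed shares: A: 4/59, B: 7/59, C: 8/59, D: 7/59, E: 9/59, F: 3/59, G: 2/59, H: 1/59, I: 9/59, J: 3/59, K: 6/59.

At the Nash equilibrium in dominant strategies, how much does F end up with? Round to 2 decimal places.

100.17 million dollars

A player with share s gets back 9.2·s per unit contributed, so full contribution is dominant for anyone with s > 1/9.2 = 0.1087 and zero contribution is dominant for anyone below.
The shares above 0.1087 belong to B, C, D, E and I, contributing 30 each; the remaining 6 contribute 0. Total contributed: 150.
F keeps 30 and receives 9.2 × 150 × 3/59 = 70.17 from the joint research fund, for a payoff of 100.17.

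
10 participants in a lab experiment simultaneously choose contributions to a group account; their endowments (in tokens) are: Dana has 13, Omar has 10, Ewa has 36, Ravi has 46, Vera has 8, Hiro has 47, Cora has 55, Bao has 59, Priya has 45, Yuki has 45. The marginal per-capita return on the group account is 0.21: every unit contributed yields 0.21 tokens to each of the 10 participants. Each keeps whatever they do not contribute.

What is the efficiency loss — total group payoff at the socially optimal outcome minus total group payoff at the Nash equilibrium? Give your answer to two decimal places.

400.40 tokens

The private return per contributed unit is 0.21 < 1 for everyone, so the Nash equilibrium is zero contribution and the group total is Σ E_j = 13 + 10 + 36 + 46 + 8 + 47 + 55 + 59 + 45 + 45 = 364.
Each contributed unit returns 2.100 to the group, so the social optimum is full contribution by everyone: group total = 2.100 × 364 = 764.40.
Efficiency loss = (2.100 − 1) × 364 = 400.40.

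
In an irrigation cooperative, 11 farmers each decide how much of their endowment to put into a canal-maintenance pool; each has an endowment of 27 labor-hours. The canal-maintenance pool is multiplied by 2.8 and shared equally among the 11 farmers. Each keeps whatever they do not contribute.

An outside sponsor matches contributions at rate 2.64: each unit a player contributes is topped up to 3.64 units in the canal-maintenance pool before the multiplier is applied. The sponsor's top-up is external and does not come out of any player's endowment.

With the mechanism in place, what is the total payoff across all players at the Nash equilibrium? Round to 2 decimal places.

The effective private return is 2.8 × 3.64 / 11 = 0.9265, which is still under 1, so the mechanism doesn't change anyone's dominant strategy: zero contribution.
At the Nash equilibrium no one contributes; group total payoff = 11 × 27 = 297.

297.00 labor-hours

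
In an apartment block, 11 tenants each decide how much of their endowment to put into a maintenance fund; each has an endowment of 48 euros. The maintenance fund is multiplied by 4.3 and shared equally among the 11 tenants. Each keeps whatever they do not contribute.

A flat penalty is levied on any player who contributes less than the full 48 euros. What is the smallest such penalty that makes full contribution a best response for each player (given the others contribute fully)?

Given the others contribute fully, the best deviation is to contribute 0 (any partial contribution still incurs the fine and gives up units whose private return 0.3909 is below 1).
Deviating from 48 to 0 saves 48 euros but forfeits the deviator's share of the drop in the maintenance fund: 4.3/11 × 48 = 18.76.
So the deviation gain is 48 − 18.76 = 29.24, and the fine must be at least 29.24 euros to wipe it out.

29.24 euros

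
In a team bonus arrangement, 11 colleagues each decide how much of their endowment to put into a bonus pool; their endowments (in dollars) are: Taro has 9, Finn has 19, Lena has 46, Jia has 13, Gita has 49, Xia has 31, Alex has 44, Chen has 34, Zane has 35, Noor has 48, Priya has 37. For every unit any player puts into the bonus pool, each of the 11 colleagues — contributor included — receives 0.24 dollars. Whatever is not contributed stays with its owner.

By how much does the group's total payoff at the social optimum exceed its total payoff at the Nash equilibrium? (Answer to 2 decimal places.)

598.60 dollars

The private return per contributed unit is 0.24 < 1 for everyone, so the Nash equilibrium is zero contribution and the group total is Σ E_j = 9 + 19 + 46 + 13 + 49 + 31 + 44 + 34 + 35 + 48 + 37 = 365.
Each contributed unit returns 2.640 to the group, so the social optimum is full contribution by everyone: group total = 2.640 × 365 = 963.60.
Efficiency loss = (2.640 − 1) × 365 = 598.60.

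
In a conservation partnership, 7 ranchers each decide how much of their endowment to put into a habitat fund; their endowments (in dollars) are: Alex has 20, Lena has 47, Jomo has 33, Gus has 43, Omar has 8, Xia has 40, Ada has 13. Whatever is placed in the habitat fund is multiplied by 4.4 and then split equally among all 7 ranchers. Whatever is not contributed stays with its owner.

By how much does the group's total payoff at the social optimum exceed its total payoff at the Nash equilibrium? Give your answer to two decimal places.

693.60 dollars

The private return per contributed unit is 4.4/7 = 0.6286 < 1 for every player regardless of endowment, so the Nash equilibrium is zero contribution and the group total is Σ E_j = 20 + 47 + 33 + 43 + 8 + 40 + 13 = 204.
Each contributed unit returns 4.400 to the group, so the social optimum is full contribution by everyone: group total = 4.400 × 204 = 897.60.
Efficiency loss = (4.400 − 1) × 204 = 693.60.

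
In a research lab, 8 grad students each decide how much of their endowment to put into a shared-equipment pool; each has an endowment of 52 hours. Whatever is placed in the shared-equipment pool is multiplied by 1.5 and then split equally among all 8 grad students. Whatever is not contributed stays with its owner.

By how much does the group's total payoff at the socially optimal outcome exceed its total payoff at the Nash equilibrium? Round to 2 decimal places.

208.00 hours

Each contributed unit returns 1.5/8 = 0.1875 to its contributor — below 1 — so contributing 0 is dominant for every player. At the Nash equilibrium everyone keeps their 52, and the group total is 8 × 52 = 416.
Each contributed unit returns 1.500 to the group as a whole (0.1875 to each of 8 players), which exceeds 1, so the social optimum is full contribution: group total = 1.500 × 416 = 624.00.
Efficiency loss = 624.00 − 416 = 208.00.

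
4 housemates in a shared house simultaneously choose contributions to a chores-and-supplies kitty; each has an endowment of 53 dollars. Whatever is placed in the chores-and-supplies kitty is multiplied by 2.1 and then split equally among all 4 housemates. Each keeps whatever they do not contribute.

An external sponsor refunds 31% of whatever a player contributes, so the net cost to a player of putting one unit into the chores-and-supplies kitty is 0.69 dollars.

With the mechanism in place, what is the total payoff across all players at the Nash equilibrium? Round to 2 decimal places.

Even with the mechanism, each unit contributed returns only (2.1/4) / 0.69 = 0.7609 per unit of net cost, so contributing nothing is still dominant.
Everyone keeps their endowment and the group total is 4 × 53 = 212.

212.00 dollars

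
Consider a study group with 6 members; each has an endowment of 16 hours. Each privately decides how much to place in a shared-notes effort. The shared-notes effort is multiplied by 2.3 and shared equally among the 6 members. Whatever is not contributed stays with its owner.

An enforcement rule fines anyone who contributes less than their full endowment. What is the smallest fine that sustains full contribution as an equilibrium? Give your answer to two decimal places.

9.87 hours

Given the others contribute fully, the best deviation is to contribute 0 (any partial contribution still incurs the fine and gives up units whose private return 0.3833 is below 1).
Deviating from 16 to 0 saves 16 hours but forfeits the deviator's share of the drop in the shared-notes effort: 2.3/6 × 16 = 6.13.
So the deviation gain is 16 − 6.13 = 9.87, and the fine must be at least 9.87 hours to wipe it out.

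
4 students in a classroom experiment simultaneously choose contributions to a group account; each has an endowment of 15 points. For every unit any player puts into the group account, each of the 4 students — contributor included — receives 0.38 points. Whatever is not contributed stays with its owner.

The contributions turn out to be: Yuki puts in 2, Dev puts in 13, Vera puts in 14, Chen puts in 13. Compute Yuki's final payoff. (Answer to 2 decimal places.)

28.96 points

Total contributed: 2 + 13 + 14 + 13 = 42.
Each receives 0.38 × 42 = 15.96 from the group account.
Yuki keeps 15 − 2 = 13, so Yuki's payoff is 13 + 15.96 = 28.96.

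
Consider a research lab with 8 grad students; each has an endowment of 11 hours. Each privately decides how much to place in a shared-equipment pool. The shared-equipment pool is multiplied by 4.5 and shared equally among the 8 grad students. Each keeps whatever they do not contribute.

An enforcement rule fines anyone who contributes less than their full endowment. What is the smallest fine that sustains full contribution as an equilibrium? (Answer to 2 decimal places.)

Given the others contribute fully, the best deviation is to contribute 0 (any partial contribution still incurs the fine and gives up units whose private return 0.5625 is below 1).
Deviating from 11 to 0 saves 11 hours but forfeits the deviator's share of the drop in the shared-equipment pool: 4.5/8 × 11 = 6.19.
So the deviation gain is 11 − 6.19 = 4.81, and the fine must be at least 4.81 hours to wipe it out.

4.81 hours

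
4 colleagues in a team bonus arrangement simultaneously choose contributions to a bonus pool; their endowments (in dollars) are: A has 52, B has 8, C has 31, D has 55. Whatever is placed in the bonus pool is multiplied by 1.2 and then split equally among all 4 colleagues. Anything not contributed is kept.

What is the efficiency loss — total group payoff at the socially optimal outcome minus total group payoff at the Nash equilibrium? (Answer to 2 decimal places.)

The private return per contributed unit is 1.2/4 = 0.3000 < 1 for every player regardless of endowment, so the Nash equilibrium is zero contribution and the group total is Σ E_j = 52 + 8 + 31 + 55 = 146.
Each contributed unit returns 1.200 to the group, so the social optimum is full contribution by everyone: group total = 1.200 × 146 = 175.20.
Efficiency loss = (1.200 − 1) × 146 = 29.20.

29.20 dollars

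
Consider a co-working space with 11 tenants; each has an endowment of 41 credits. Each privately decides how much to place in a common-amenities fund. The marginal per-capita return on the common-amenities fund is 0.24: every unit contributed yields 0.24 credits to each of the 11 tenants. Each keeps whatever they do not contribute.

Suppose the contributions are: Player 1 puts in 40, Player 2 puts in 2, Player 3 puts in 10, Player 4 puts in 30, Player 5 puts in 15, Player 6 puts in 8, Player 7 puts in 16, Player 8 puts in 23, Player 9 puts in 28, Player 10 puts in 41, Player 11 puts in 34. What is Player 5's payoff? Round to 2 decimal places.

85.28 credits

Total contributed: 40 + 2 + 10 + 30 + 15 + 8 + 16 + 23 + 28 + 41 + 34 = 247.
Each receives 0.24 × 247 = 59.28 from the common-amenities fund.
Player 5 keeps 41 − 15 = 26, so Player 5's payoff is 26 + 59.28 = 85.28.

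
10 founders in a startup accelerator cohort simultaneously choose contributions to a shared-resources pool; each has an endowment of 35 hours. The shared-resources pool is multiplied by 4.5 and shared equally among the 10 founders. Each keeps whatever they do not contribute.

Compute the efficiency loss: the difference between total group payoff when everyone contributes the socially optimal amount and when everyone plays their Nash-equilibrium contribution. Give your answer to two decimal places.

1225.00 hours

Each contributed unit returns 4.5/10 = 0.4500 to its contributor — below 1 — so contributing 0 is dominant for every player. At the Nash equilibrium everyone keeps their 35, and the group total is 10 × 35 = 350.
Each contributed unit returns 4.500 to the group as a whole (0.4500 to each of 10 players), which exceeds 1, so the social optimum is full contribution: group total = 4.500 × 350 = 1575.00.
Efficiency loss = 1575.00 − 350 = 1225.00.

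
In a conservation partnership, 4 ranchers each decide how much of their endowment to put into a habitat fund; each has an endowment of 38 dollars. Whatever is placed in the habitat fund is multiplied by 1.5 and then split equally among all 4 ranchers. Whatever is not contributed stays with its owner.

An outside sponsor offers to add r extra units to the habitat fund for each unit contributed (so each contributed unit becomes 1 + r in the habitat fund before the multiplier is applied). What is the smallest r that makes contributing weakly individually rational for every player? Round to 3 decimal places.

1.667

With matching at rate r, one contributed unit becomes (1 + r) in the habitat fund and returns 1.5 × (1 + r) / 4 to the contributor.
Setting this equal to 1: 1 + r = 4/1.5 = 2.6667.
So the minimum matching rate is r = 2.6667 − 1 = 1.667.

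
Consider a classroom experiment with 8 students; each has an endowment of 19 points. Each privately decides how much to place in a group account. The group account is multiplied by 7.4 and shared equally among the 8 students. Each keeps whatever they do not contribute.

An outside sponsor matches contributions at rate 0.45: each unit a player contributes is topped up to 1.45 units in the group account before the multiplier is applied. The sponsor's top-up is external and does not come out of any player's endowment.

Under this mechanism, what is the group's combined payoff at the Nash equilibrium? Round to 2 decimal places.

1630.96 points

Under the mechanism each unit contributed yields 7.4 × 1.45 / 8 = 1.3413 back to its contributor per unit of net cost, which exceeds 1, making full contribution the dominant choice for everyone.
So the Nash equilibrium is full contribution by all 8; the group earns 7.4 × 1.45 × 152 = 1630.96.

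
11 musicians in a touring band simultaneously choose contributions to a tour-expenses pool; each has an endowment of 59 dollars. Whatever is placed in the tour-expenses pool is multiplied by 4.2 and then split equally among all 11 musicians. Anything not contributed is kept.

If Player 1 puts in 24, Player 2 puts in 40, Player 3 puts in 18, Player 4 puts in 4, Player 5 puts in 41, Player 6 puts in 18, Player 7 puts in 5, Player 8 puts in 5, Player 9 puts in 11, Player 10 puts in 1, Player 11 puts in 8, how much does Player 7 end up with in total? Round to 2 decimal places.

120.82 dollars

Total contributed: 24 + 40 + 18 + 4 + 41 + 18 + 5 + 5 + 11 + 1 + 8 = 175.
Each receives 4.2 × 175 / 11 = 66.82 from the tour-expenses pool.
Player 7 keeps 59 − 5 = 54, so Player 7's payoff is 54 + 66.82 = 120.82.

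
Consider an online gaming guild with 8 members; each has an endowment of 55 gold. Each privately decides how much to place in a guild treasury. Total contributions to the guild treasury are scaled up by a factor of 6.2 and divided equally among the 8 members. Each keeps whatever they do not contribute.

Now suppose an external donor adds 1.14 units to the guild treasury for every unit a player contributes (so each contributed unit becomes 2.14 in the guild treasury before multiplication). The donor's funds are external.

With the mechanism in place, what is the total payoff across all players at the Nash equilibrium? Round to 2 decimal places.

5837.92 gold

With the mechanism, a contributed unit returns 6.2 × 2.14 / 8 = 1.6585 per unit of net cost to the contributor — now above 1 — so contributing fully is weakly dominant for every player.
So the Nash equilibrium is full contribution by all 8; the group earns 6.2 × 2.14 × 440 = 5837.92.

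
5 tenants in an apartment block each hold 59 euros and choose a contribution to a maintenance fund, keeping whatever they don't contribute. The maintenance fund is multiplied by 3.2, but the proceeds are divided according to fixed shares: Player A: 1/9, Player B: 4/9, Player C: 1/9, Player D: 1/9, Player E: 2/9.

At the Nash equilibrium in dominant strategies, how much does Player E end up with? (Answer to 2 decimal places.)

A player with share s gets back 3.2·s per unit contributed, so full contribution is dominant for anyone with s > 1/3.2 = 0.3125 and zero contribution is dominant for anyone below.
Only Player B (4/9) clears that bar, contributing 59; the remaining 4 contribute 0. Total contributed: 59.
Player E keeps 59 and receives 3.2 × 59 × 2/9 = 41.96 from the maintenance fund, for a payoff of 100.96.

100.96 euros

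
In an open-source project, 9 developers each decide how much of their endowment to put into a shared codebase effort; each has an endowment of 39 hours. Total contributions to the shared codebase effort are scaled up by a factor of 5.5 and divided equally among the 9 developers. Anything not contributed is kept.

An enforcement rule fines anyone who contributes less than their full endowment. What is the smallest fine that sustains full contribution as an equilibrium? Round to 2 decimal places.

15.17 hours

Given the others contribute fully, the best deviation is to contribute 0 (any partial contribution still incurs the fine and gives up units whose private return 0.6111 is below 1).
Deviating from 39 to 0 saves 39 hours but forfeits the deviator's share of the drop in the shared codebase effort: 5.5/9 × 39 = 23.83.
So the deviation gain is 39 − 23.83 = 15.17, and the fine must be at least 15.17 hours to wipe it out.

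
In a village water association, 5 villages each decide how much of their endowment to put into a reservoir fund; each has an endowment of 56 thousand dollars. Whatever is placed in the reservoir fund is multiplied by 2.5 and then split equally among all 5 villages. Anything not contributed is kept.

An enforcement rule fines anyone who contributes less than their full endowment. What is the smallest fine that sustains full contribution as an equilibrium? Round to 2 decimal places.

Given the others contribute fully, the best deviation is to contribute 0 (any partial contribution still incurs the fine and gives up units whose private return 0.5000 is below 1).
Deviating from 56 to 0 saves 56 thousand dollars but forfeits the deviator's share of the drop in the reservoir fund: 2.5/5 × 56 = 28.00.
So the deviation gain is 56 − 28.00 = 28.00, and the fine must be at least 28.00 thousand dollars to wipe it out.

28.00 thousand dollars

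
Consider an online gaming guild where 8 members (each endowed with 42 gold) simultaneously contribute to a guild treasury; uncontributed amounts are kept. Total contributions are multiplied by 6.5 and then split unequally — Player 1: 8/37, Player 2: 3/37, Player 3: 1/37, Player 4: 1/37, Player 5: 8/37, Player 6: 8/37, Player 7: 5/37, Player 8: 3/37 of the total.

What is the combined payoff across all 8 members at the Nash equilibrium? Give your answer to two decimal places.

1029.00 gold

For player j, contributing a unit is worthwhile iff 6.5 × (j's share) ≥ 1, i.e. iff j's share is at least 0.1538.
Player 1, Player 5 and Player 6 clear that bar, contributing 42 each; the remaining 5 contribute 0. Total contributed: 126.
The guild treasury pays out 6.5 × 126 = 819.00 in total (split across the unequal shares, but the aggregate is all that matters for the group sum).
The 5 free-riders keep 42 each, adding 210. Group total = 210 + 819.00 = 1029.00.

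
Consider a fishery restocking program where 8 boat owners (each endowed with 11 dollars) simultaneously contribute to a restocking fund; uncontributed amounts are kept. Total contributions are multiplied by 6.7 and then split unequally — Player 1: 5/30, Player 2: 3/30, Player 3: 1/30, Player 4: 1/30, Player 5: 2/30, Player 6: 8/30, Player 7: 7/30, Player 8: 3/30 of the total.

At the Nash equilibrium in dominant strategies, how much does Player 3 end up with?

For player j, contributing a unit is worthwhile iff 6.7 × (j's share) ≥ 1, i.e. iff j's share is at least 0.1493.
Player 1, Player 6 and Player 7 are above the threshold, contributing 11 each; the remaining 5 contribute 0. Total contributed: 33.
Player 3 keeps 11 and receives 6.7 × 33 × 1/30 = 7.37 from the restocking fund, for a payoff of 18.37.

18.37 dollars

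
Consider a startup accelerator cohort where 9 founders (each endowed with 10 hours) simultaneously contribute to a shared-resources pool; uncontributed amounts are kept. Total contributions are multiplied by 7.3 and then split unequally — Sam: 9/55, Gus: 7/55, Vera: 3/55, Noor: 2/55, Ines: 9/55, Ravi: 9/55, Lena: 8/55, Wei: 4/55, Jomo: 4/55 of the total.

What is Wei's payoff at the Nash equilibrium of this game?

Each unit j contributes comes back to j as 7.3 × (j's share), so j prefers to contribute only if that share exceeds 1/7.3 = 0.1370; otherwise keeping the unit dominates.
Sam, Ines, Ravi and Lena clear that bar, contributing 10 each; the remaining 5 contribute 0. Total contributed: 40.
Wei keeps 10 and receives 7.3 × 40 × 4/55 = 21.24 from the shared-resources pool, for a payoff of 31.24.

31.24 hours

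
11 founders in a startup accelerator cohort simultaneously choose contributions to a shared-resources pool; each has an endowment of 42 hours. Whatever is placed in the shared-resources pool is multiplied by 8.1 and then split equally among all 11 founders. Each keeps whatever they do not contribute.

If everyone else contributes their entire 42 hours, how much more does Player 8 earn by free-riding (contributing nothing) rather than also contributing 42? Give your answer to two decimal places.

Switching from a contribution of 42 to 0 lets Player 8 keep an extra 42 hours, but lowers the shared-resources pool by 42, which costs Player 8 their own share of that drop: 8.1/11 × 42 = 30.93.
Net gain = 42 − 30.93 = 11.07. The private return per contributed unit (0.7364) is below 1, so free-riding is indeed the best response regardless of what the others do.

11.07 hours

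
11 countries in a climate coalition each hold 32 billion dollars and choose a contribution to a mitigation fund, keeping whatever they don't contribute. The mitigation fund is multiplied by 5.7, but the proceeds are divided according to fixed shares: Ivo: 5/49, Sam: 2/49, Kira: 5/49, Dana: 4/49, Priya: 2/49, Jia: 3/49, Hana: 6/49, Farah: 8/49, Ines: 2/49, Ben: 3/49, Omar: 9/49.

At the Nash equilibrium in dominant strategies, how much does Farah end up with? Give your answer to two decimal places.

61.78 billion dollars

A player with share s gets back 5.7·s per unit contributed, so full contribution is dominant for anyone with s > 1/5.7 = 0.1754 and zero contribution is dominant for anyone below.
Omar alone (share 9/49) is above the threshold, contributing 32; the remaining 10 contribute 0. Total contributed: 32.
Farah keeps 32 and receives 5.7 × 32 × 8/49 = 29.78 from the mitigation fund, for a payoff of 61.78.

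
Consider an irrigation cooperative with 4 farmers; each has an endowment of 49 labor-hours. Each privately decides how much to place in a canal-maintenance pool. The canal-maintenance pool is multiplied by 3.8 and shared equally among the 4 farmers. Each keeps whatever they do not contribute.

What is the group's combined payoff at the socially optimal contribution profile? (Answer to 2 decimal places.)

Each contributed unit returns 3.800 to the group as a whole (0.9500 to each of 4 players), which exceeds 1, so the social optimum is full contribution: group total = 3.800 × 196 = 744.80.

744.80 labor-hours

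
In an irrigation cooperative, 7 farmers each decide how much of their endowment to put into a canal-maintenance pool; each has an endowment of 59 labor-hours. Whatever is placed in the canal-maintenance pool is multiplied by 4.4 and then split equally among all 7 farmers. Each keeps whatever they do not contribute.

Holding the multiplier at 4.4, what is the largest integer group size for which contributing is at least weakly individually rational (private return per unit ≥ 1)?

Private return per unit is 4.4/(group size), which is ≥ 1 whenever the group size is ≤ 4.4.
The largest such integer is 4.

4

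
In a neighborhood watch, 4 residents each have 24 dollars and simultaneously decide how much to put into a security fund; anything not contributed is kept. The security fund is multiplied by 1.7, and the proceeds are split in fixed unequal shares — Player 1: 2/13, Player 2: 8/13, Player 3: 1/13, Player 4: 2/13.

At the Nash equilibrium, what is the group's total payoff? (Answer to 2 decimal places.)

Player j's private return per contributed unit is 1.7 × (j's share). Contributing is weakly dominant for j when that share is at least 1/1.7 = 0.5882, and contributing 0 is dominant otherwise.
Player 2 alone (share 8/13) is above the threshold, contributing 24; the remaining 3 contribute 0. Total contributed: 24.
The security fund pays out 1.7 × 24 = 40.80 in total (split across the unequal shares, but the aggregate is all that matters for the group sum).
The 3 free-riders keep 24 each, adding 72. Group total = 72 + 40.80 = 112.80.

112.80 dollars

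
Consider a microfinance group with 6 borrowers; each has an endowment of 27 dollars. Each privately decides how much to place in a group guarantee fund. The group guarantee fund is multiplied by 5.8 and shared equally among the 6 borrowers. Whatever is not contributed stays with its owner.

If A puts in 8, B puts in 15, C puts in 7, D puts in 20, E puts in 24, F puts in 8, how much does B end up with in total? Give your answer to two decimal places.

Total contributed: 8 + 15 + 7 + 20 + 24 + 8 = 82.
Each receives 5.8 × 82 / 6 = 79.27 from the group guarantee fund.
B keeps 27 − 15 = 12, so B's payoff is 12 + 79.27 = 91.27.

91.27 dollars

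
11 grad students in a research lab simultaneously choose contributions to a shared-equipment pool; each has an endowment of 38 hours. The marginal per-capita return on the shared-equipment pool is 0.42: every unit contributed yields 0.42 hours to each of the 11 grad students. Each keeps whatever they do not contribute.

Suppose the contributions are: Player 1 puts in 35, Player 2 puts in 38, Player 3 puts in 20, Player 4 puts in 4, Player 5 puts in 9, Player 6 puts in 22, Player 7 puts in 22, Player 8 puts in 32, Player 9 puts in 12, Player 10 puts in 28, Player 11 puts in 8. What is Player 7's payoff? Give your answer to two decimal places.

112.60 hours

Total contributed: 35 + 38 + 20 + 4 + 9 + 22 + 22 + 32 + 12 + 28 + 8 = 230.
Each receives 0.42 × 230 = 96.60 from the shared-equipment pool.
Player 7 keeps 38 − 22 = 16, so Player 7's payoff is 16 + 96.60 = 112.60.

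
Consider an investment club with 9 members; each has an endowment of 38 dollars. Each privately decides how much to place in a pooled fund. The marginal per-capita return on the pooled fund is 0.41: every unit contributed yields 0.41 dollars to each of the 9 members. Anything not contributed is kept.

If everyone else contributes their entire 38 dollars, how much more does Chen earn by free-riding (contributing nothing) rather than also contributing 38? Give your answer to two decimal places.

22.42 dollars

Switching from a contribution of 38 to 0 lets Chen keep an extra 38 dollars, but lowers the pooled fund by 38, which costs Chen their own share of that drop: 0.41 × 38 = 15.58.
Net gain = 38 − 15.58 = 22.42. The private return per contributed unit (0.41) is below 1, so free-riding is indeed the best response regardless of what the others do.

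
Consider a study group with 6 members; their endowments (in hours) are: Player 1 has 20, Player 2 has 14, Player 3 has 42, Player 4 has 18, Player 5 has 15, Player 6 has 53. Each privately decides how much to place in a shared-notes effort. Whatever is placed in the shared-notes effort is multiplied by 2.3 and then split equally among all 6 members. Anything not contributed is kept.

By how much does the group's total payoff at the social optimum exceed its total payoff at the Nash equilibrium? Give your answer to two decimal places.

210.60 hours

The private return per contributed unit is 2.3/6 = 0.3833 < 1 for every player regardless of endowment, so the Nash equilibrium is zero contribution and the group total is Σ E_j = 20 + 14 + 42 + 18 + 15 + 53 = 162.
Each contributed unit returns 2.300 to the group, so the social optimum is full contribution by everyone: group total = 2.300 × 162 = 372.60.
Efficiency loss = (2.300 − 1) × 162 = 210.60.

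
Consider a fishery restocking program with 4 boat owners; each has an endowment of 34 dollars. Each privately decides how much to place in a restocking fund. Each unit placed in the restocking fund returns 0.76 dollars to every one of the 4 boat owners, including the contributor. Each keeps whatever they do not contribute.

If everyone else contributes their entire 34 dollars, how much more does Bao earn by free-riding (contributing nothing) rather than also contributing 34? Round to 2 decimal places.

Switching from a contribution of 34 to 0 lets Bao keep an extra 34 dollars, but lowers the restocking fund by 34, which costs Bao their own share of that drop: 0.76 × 34 = 25.84.
Net gain = 34 − 25.84 = 8.16. The private return per contributed unit (0.76) is below 1, so free-riding is indeed the best response regardless of what the others do.

8.16 dollars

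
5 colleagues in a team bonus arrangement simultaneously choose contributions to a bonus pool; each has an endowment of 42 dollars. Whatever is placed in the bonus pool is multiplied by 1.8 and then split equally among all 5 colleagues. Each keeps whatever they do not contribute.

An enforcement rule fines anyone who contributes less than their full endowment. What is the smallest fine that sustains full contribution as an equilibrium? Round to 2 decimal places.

26.88 dollars

Given the others contribute fully, the best deviation is to contribute 0 (any partial contribution still incurs the fine and gives up units whose private return 0.3600 is below 1).
Deviating from 42 to 0 saves 42 dollars but forfeits the deviator's share of the drop in the bonus pool: 1.8/5 × 42 = 15.12.
So the deviation gain is 42 − 15.12 = 26.88, and the fine must be at least 26.88 dollars to wipe it out.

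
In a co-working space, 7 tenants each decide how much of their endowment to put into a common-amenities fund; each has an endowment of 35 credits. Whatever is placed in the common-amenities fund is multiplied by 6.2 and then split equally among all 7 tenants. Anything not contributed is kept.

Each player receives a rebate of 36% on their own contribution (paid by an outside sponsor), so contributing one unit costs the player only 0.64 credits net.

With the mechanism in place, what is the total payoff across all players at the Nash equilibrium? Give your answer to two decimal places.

1607.20 credits

With the mechanism, a contributed unit returns (6.2/7) / 0.64 = 1.3839 per unit of net cost to the contributor — now above 1 — so contributing fully is weakly dominant for every player.
So the Nash equilibrium is full contribution by all 7; the group earns 7 × (35 × 0.36 + 6.2 × 35) = 1607.20.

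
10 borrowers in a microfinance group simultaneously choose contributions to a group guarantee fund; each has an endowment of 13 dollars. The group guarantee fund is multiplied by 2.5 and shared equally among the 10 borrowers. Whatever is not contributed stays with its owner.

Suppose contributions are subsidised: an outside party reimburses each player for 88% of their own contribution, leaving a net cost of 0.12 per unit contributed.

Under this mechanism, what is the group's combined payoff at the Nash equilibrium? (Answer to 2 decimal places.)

439.40 dollars

Under the mechanism each unit contributed yields (2.5/10) / 0.12 = 2.0833 back to its contributor per unit of net cost, which exceeds 1, making full contribution the dominant choice for everyone.
At the Nash equilibrium everyone contributes 13. Group total payoff = 10 × (13 × 0.88 + 2.5 × 13) = 439.40.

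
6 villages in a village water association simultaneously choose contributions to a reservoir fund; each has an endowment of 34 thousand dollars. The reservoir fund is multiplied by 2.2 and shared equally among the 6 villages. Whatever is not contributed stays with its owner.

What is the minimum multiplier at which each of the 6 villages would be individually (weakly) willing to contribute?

A contributed unit returns (multiplier)/6 to its contributor.
This reaches 1 exactly when the multiplier is 6.

6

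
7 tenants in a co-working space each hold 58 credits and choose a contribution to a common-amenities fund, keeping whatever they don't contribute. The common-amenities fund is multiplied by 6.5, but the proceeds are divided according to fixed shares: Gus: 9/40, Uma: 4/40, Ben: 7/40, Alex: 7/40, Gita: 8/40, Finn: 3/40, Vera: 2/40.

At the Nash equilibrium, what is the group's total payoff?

1682.00 credits

Player j's private return per contributed unit is 6.5 × (j's share). Contributing is weakly dominant for j when that share is at least 1/6.5 = 0.1538, and contributing 0 is dominant otherwise.
Gus, Ben, Alex and Gita clear that bar, contributing 58 each; the remaining 3 contribute 0. Total contributed: 232.
The common-amenities fund pays out 6.5 × 232 = 1508.00 in total (split across the unequal shares, but the aggregate is all that matters for the group sum).
The 3 free-riders keep 58 each, adding 174. Group total = 174 + 1508.00 = 1682.00.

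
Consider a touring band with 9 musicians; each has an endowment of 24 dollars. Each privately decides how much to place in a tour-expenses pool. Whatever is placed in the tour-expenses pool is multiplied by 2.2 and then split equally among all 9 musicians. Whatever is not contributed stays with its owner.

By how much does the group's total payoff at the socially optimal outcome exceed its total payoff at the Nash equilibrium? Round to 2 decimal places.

Each contributed unit returns 2.2/9 = 0.2444 to its contributor — below 1 — so contributing 0 is dominant for every player. At the Nash equilibrium everyone keeps their 24, and the group total is 9 × 24 = 216.
Each contributed unit returns 2.200 to the group as a whole (0.2444 to each of 9 players), which exceeds 1, so the social optimum is full contribution: group total = 2.200 × 216 = 475.20.
Efficiency loss = 475.20 − 216 = 259.20.

259.20 dollars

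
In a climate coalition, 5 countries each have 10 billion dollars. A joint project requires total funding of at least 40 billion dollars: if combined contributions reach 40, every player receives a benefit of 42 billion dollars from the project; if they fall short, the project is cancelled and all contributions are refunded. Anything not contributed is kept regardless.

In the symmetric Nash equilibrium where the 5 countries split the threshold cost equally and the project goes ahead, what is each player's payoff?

Equal share of the threshold: 40/5 = 8.
At this profile no one gains by cutting their contribution: any cut drops the total below 40, the project is cancelled, contributions are refunded, and the deviator ends with 10, which is less than 10 − 8 + 42 = 44. Contributing more than 8 just wastes the excess. So contributing exactly 8 is a best response.
Each player's payoff: 10 − 8 + 42 = 44.

44 billion dollars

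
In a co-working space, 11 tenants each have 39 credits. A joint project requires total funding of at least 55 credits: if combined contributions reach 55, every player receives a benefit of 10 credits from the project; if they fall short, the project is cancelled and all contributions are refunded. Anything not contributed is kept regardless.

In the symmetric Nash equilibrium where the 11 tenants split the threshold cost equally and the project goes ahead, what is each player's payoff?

Equal share of the threshold: 55/11 = 5.
At this profile no one gains by cutting their contribution: any cut drops the total below 55, the project is cancelled, contributions are refunded, and the deviator ends with 39, which is less than 39 − 5 + 10 = 44. Contributing more than 5 just wastes the excess. So contributing exactly 5 is a best response.
Each player's payoff: 39 − 5 + 10 = 44.

44 credits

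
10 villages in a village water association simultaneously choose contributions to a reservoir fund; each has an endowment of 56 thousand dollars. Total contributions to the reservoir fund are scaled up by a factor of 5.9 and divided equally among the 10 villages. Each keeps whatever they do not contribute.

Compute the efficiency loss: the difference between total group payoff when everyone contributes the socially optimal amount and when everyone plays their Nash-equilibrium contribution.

Each contributed unit returns 5.9/10 = 0.5900 to its contributor — below 1 — so contributing 0 is dominant for every player. At the Nash equilibrium everyone keeps their 56, and the group total is 10 × 56 = 560.
Each contributed unit returns 5.900 to the group as a whole (0.5900 to each of 10 players), which exceeds 1, so the social optimum is full contribution: group total = 5.900 × 560 = 3304.00.
Efficiency loss = 3304.00 − 560 = 2744.00.

2744.00 thousand dollars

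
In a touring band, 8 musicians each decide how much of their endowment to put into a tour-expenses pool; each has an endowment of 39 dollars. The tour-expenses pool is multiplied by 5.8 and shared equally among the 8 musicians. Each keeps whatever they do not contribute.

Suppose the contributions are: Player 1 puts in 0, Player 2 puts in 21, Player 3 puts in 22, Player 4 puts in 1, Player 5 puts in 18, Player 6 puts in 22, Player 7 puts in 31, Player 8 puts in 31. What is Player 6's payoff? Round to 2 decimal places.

122.85 dollars

Total contributed: 0 + 21 + 22 + 1 + 18 + 22 + 31 + 31 = 146.
Each receives 5.8 × 146 / 8 = 105.85 from the tour-expenses pool.
Player 6 keeps 39 − 22 = 17, so Player 6's payoff is 17 + 105.85 = 122.85.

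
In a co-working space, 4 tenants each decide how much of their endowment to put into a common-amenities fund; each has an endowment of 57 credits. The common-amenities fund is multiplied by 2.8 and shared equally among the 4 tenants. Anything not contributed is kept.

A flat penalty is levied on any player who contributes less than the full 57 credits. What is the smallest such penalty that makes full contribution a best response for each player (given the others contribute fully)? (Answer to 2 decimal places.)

Given the others contribute fully, the best deviation is to contribute 0 (any partial contribution still incurs the fine and gives up units whose private return 0.7000 is below 1).
Deviating from 57 to 0 saves 57 credits but forfeits the deviator's share of the drop in the common-amenities fund: 2.8/4 × 57 = 39.90.
So the deviation gain is 57 − 39.90 = 17.10, and the fine must be at least 17.10 credits to wipe it out.

17.10 credits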